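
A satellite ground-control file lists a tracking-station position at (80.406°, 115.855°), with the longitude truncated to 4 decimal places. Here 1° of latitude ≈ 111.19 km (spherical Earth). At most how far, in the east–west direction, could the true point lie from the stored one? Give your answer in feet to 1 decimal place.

6.1 feet

Truncating at 4 decimal places can drop up to a full unit in the last place, so the longitude may be off by as much as 0.0001°.
At latitude 80.406° a degree of longitude spans 111190 m × cos 80.406° = 111190 × 0.1667 ≈ 18531.5 m.
East–west error: 0.0001° × 18531.5 m/° ≈ 1.85315 m.
In feet: 1.85315 m ÷ 0.3048 ≈ 6.0799 ft.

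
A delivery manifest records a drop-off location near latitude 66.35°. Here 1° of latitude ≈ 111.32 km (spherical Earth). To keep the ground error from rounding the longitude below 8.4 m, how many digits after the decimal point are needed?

At 66.35° one degree of longitude covers 111320 × cos 66.35° ≈ 111320 × 0.4011 ≈ 44655.9 m.
Rounding to N decimal places gives at most 0.5 × 10⁻ᴺ degrees of error, i.e. 0.5 × 10⁻ᴺ × 44655.9 m.
Need 0.5 × 44655.9 × 10⁻ᴺ ≤ 8.4 → 10⁻ᴺ ≤ 3.762e-04, so N ≥ 3.42.
N = 3 would give 22.3 m (too coarse); N = 4 gives 2.23 m ≤ 8.4 m.

4 decimal places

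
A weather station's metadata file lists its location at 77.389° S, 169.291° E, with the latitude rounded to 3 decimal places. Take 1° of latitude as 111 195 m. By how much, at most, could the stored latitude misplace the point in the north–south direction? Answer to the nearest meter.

Rounding to 3 decimal places leaves the latitude within ±0.0005° of the true value.
So the N–S error is at most 0.0005 × 111195 = 55.5975 m.

56 meters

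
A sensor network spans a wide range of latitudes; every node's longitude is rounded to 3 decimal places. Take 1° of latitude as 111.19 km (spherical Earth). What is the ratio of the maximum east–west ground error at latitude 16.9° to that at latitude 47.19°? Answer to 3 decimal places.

1.408

Rounding to 3 decimal places leaves the longitude within ±0.0005° of the true value.
Error at 16.9° = 0.0005° × 111190 × cos 16.9° ≈ 55.595 × 0.9568 = 53.194 m.
Error at 47.19° = 0.0005° × 111190 × cos 47.19° ≈ 55.595 × 0.6796 = 37.781 m.
Ratio: 53.194 / 37.781 = cos 16.9° / cos 47.19° ≈ 1.4080.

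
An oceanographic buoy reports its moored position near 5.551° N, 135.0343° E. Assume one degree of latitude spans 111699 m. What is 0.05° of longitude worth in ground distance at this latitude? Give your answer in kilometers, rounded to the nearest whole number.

At 5.551° a degree of longitude is 111699 × cos 5.551° ≈ 111175 m, so 0.05° corresponds to 5558.76 m.
That is 5558.76 m = 5.5588 km.

6 kilometers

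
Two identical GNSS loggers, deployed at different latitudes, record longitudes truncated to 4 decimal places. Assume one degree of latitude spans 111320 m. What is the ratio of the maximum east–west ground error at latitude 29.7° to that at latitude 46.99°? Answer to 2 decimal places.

1.27

Truncating at 4 decimal places can drop up to a full unit in the last place, so the longitude may be off by as much as 0.0001°.
At 29.7°: 0.0001° × 111320 × cos 29.7° = 0.0001 × 111320 × 0.8686 ≈ 9.6696 m.
Error at 46.99° = 0.0001° × 111320 × cos 46.99° ≈ 11.132 × 0.6821 = 7.5934 m.
Ratio: 9.6696 / 7.5934 = cos 29.7° / cos 46.99° ≈ 1.2734.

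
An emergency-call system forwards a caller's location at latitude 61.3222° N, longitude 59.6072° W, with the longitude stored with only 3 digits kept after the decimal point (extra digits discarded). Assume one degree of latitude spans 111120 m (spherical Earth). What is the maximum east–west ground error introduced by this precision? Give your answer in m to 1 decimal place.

Truncating at 3 decimal places can drop up to a full unit in the last place, so the longitude may be off by as much as 0.001°.
At latitude 61.3222° a degree of longitude spans 111120 m × cos 61.3222° = 111120 × 0.4799 ≈ 53324.7 m.
So at most 0.001° × 53324.7 ≈ 53.3247 m east–west.

53.3 m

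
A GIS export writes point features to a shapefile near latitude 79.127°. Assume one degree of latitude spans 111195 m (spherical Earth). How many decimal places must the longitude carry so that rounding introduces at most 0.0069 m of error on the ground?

At 79.127° one degree of longitude covers 111195 × cos 79.127° ≈ 111195 × 0.1886 ≈ 20975 m.
Rounding to N decimal places gives at most 0.5 × 10⁻ᴺ degrees of error, i.e. 0.5 × 10⁻ᴺ × 20975 m.
Need 0.5 × 20975 × 10⁻ᴺ ≤ 0.0069 → 10⁻ᴺ ≤ 6.579e-07, so N ≥ 6.18.
N = 6 would give 0.0105 m (too coarse); N = 7 gives 0.00105 m ≤ 0.0069 m.

7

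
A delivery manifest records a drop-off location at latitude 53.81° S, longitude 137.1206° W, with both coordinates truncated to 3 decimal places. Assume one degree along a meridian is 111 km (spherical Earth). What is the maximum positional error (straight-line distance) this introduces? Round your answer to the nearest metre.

129 metres

Truncating at 3 decimal places can drop up to a full unit in the last place, so each coordinate may be off by as much as 0.001°.
Latitude error → 0.001 × 111000 = 111 m along the meridian.
Longitude error → 0.001 × 111000 × cos 53.81° = 0.001 × 111000 × 0.5905 ≈ 65.5416 m.
Combining orthogonally: (111² + 65.5416²)^½ ≈ 128.906 m.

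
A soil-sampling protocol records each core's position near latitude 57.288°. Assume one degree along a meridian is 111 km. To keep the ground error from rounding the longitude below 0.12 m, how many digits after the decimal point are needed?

6

At 57.288° one degree of longitude covers 111000 × cos 57.288° ≈ 111000 × 0.5404 ≈ 59986.2 m.
With N decimal places the half-ulp bound is 0.5·10⁻ᴺ°, or 0.5·10⁻ᴺ × 59986.2 m on the ground.
Setting 29993.1 × 10⁻ᴺ ≤ 0.12 gives 10ᴺ ≥ 2.499e+05, i.e. N ≥ 5.40.
N = 5 would give 0.3 m (too coarse); N = 6 gives 0.03 m ≤ 0.12 m.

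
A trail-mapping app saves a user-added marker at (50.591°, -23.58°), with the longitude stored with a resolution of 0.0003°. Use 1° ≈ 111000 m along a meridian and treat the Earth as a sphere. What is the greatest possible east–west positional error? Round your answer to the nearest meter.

With a 0.0003° grid the true value lies within half a step, ±0.0003°/2 = ±0.00015°, of the stored one.
Parallels shrink by cos φ, so at 50.591° a degree of longitude is 111000 × 0.6349 ≈ 70468.6 m.
Maximum E–W displacement: 0.00015 × 70468.6 = 10.5703 m.

11 meters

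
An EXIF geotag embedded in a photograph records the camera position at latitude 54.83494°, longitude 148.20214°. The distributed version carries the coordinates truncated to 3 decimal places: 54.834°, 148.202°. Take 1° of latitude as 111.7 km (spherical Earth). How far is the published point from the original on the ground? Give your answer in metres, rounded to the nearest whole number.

The latitude changed by +0.00094° and the longitude by +0.00014°.
N–S: 0.00094° × 111700 m/° = 104.998 m.
E–W at 54.834°: 0.00014° × 111700 × cos 54.834° = 0.00014 × 111700 × 0.5759 ≈ 9.00666 m.
Hypotenuse of the two orthogonal shifts: √(104.998² + 9.00666²) = 105.384 m.

105 metres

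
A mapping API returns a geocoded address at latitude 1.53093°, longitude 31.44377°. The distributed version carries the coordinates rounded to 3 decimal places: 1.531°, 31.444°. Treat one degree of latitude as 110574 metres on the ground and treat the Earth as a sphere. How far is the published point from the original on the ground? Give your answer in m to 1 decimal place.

26.6 m

The latitude changed by -0.00007° and the longitude by -0.00023°.
North–south shift: -0.00007 × 110574 = -7.74018 m.
E–W at 1.531°: -0.00023° × 110574 × cos 1.531° = -0.00023 × 110574 × 0.9996 ≈ -25.4229 m.
Hypotenuse of the two orthogonal shifts: √(7.74018² + 25.4229²) = 26.5751 m.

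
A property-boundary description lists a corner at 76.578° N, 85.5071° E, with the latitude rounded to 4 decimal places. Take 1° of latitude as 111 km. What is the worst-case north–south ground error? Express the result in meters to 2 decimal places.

Rounding to 4 decimal places leaves the latitude within ±5e-05° of the true value.
North–south distance: 5e-05° × 111000 m/° = 5.55 m.

5.55 meters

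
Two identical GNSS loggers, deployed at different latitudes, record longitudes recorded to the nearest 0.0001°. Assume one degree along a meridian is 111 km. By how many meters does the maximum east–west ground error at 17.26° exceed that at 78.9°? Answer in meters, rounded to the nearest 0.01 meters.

4.23 meters

Rounding to 4 decimal places leaves the longitude within ±5e-05° of the true value.
Error at 17.26° = 5e-05° × 111000 × cos 17.26° ≈ 5.55 × 0.9550 = 5.3001 m.
At 78.9°: 5e-05° × 111000 × cos 78.9° = 5e-05 × 111000 × 0.1925 ≈ 1.0685 m.
So the lower-latitude error exceeds the higher by 5.3001 − 1.0685 = 4.2316 m.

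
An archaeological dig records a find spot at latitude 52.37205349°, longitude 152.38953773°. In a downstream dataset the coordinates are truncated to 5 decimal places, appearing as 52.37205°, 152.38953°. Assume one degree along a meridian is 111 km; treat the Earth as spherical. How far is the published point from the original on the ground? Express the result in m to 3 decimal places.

0.652 m

Δlat = 52.37205349 − 52.37205 = +0.00000349°; Δlon = 152.38953773 − 152.38953 = +0.00000773°.
N–S: 0.00000349° × 111000 m/° = 0.38739 m.
East–west at this latitude: 0.00000773° × 111000 × cos 52.3721° ≈ 0.00000773 × 67769 = 0.523854 m.
Distance: √(0.38739² + 0.523854²) ≈ 0.651532 m.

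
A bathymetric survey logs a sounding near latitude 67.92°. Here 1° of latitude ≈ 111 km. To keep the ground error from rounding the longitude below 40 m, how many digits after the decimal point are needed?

3 decimal places

At 67.92° one degree of longitude covers 111000 × cos 67.92° ≈ 111000 × 0.3759 ≈ 41725 m.
With N decimal places the half-ulp bound is 0.5·10⁻ᴺ°, or 0.5·10⁻ᴺ × 41725 m on the ground.
Need 0.5 × 41725 × 10⁻ᴺ ≤ 40 → 10⁻ᴺ ≤ 1.917e-03, so N ≥ 2.72.
So 3 decimal places suffice (20.9 m); 2 would allow up to 209 m.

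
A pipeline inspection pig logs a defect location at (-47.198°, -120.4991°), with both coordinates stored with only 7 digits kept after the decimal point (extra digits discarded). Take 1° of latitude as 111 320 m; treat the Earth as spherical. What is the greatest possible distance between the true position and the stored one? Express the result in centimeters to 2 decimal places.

1.35 centimeters

Truncating at 7 decimal places can drop up to a full unit in the last place, so each coordinate may be off by as much as 1e-07°.
N–S: 1e-07° × 111320 m/° = 0.011132 m.
E–W at 47.198°: 1e-07° × 111320 × cos 47.198° = 1e-07 × 111320 × 0.6795 ≈ 0.00756383 m.
The two errors are perpendicular, so the maximum displacement is √(0.011132² + 0.00756383²) ≈ 0.0134586 m.
That is 0.0134586 m = 1.3459 cm.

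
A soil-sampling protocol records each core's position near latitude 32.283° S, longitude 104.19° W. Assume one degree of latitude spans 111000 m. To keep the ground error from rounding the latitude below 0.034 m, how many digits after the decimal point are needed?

7

One degree of latitude covers 111000 m.
With N decimal places the half-ulp bound is 0.5·10⁻ᴺ°, or 0.5·10⁻ᴺ × 111000 m on the ground.
Setting 55500 × 10⁻ᴺ ≤ 0.034 gives 10ᴺ ≥ 1.632e+06, i.e. N ≥ 6.21.
At 6 places the error can reach 0.0555 m, but 7 places keeps it to 0.00555 m.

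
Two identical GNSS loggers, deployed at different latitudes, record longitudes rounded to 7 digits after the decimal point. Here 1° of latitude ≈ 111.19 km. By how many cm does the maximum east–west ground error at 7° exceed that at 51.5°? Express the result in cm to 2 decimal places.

Rounding to 7 decimal places leaves the longitude within ±5e-08° of the true value.
Error at 7° = 5e-08° × 111190 × cos 7° ≈ 0.0055595 × 0.9925 = 0.0055181 m.
At 51.5°: 5e-08° × 111190 × cos 51.5° = 5e-08 × 111190 × 0.6225 ≈ 0.0034609 m.
Difference: 0.0055181 − 0.0034609 = 0.0020572 m.
That is 0.00205719 m = 0.20572 cm.

0.21 cm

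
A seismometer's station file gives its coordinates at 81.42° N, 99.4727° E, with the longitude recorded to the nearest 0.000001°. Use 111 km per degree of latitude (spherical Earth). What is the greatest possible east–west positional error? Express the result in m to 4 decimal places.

Rounding to 6 decimal places leaves the longitude within ±5e-07° of the true value.
At latitude 81.42° a degree of longitude spans 111000 m × cos 81.42° = 111000 × 0.1492 ≈ 16560.1 m.
Maximum E–W displacement: 5e-07 × 16560.1 = 0.00828006 m.

0.0083 m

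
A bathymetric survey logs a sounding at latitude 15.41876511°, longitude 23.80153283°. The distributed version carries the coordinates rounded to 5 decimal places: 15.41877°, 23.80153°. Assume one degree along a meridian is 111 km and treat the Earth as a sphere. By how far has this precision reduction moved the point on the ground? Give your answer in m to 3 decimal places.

The latitude changed by -0.00000489° and the longitude by +0.00000283°.
N–S: -0.00000489° × 111000 m/° = -0.54279 m.
East–west at this latitude: 0.00000283° × 111000 × cos 15.4188° ≈ 0.00000283 × 107005 = 0.302824 m.
Hypotenuse of the two orthogonal shifts: √(0.54279² + 0.302824²) = 0.621549 m.

0.622 m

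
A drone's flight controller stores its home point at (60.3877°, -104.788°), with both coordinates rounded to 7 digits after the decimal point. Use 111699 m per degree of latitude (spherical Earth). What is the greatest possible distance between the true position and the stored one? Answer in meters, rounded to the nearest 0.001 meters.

0.006 meters

Rounding to 7 decimal places leaves each coordinate within ±5e-08° of the true value.
Latitude error → 5e-08 × 111699 = 0.00558495 m along the meridian.
E–W at 60.3877°: 5e-08° × 111699 × cos 60.3877° = 5e-08 × 111699 × 0.4941 ≈ 0.00275968 m.
Worst case both components are at the extreme and orthogonal: √(0.00558495² + 0.00275968²) ≈ 0.00622957 m.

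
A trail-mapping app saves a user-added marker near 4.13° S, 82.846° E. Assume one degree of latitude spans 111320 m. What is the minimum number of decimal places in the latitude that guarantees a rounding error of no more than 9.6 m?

One degree of latitude covers 111320 m.
Rounding to N decimal places gives at most 0.5 × 10⁻ᴺ degrees of error, i.e. 0.5 × 10⁻ᴺ × 111320 m.
Setting 55660 × 10⁻ᴺ ≤ 9.6 gives 10ᴺ ≥ 5798, i.e. N ≥ 3.76.
So 4 decimal places suffice (5.57 m); 3 would allow up to 55.7 m.

4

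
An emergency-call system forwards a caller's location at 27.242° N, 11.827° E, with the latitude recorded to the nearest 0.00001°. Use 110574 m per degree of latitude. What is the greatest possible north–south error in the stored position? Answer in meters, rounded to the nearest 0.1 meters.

0.6 meters

Rounding to 5 decimal places leaves the latitude within ±5e-06° of the true value.
Along the meridian that is 5e-06° × 110574 m/° = 0.55287 m.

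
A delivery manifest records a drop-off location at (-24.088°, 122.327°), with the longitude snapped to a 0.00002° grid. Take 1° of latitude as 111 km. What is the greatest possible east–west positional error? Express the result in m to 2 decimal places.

With a 0.00002° grid the true value lies within half a step, ±0.00002°/2 = ±1e-05°, of the stored one.
One degree of longitude at 24.088° is 111000 × cos 24.088° ≈ 111000 × 0.9129 = 101334 m.
So at most 1e-05° × 101334 ≈ 1.01334 m east–west.

1.01 m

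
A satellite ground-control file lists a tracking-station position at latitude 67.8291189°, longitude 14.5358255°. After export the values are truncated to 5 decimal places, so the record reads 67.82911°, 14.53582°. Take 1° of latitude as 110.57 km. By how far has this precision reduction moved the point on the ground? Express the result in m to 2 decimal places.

1.01 m

The latitude changed by +0.0000089° and the longitude by +0.0000055°.
North–south shift: 0.0000089 × 110570 = 0.984073 m.
East–west at this latitude: 0.0000055° × 110570 × cos 67.8291° ≈ 0.0000055 × 41725.8 = 0.229492 m.
Hypotenuse of the two orthogonal shifts: √(0.984073² + 0.229492²) = 1.01048 m.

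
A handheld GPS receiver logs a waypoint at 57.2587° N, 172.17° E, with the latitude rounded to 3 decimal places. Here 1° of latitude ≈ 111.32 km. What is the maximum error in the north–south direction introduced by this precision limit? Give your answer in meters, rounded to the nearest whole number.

Rounding to 3 decimal places leaves the latitude within ±0.0005° of the true value.
North–south distance: 0.0005° × 111320 m/° = 55.66 m.

56 meters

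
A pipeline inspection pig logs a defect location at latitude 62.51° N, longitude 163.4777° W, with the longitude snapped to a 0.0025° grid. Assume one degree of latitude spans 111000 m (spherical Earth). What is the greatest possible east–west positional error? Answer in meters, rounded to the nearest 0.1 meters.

64.0 meters

With a 0.0025° grid the true value lies within half a step, ±0.0025°/2 = ±0.00125°, of the stored one.
One degree of longitude at 62.51° is 111000 × cos 62.51° ≈ 111000 × 0.4616 = 51236.9 m.
So at most 0.00125° × 51236.9 ≈ 64.0461 m east–west.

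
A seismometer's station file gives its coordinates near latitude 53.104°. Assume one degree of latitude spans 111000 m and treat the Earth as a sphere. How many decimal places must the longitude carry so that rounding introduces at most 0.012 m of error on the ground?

7

At 53.104° one degree of longitude covers 111000 × cos 53.104° ≈ 111000 × 0.6004 ≈ 66640.4 m.
N decimal places → at most half a unit in the last place, 0.5 × 10⁻ᴺ° = 66640.4/2 × 10⁻ᴺ m.
Need 0.5 × 66640.4 × 10⁻ᴺ ≤ 0.012 → 10⁻ᴺ ≤ 3.601e-07, so N ≥ 6.44.
N = 6 would give 0.0333 m (too coarse); N = 7 gives 0.00333 m ≤ 0.012 m.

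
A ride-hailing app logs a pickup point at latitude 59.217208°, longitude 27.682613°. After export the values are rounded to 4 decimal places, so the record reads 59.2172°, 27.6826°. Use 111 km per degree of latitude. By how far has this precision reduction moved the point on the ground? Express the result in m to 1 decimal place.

1.2 m

Δlat = 59.217208 − 59.2172 = +0.000008°; Δlon = 27.682613 − 27.6826 = +0.000013°.
N–S: 0.000008° × 111000 m/° = 0.888 m.
E–W at 59.2172°: 0.000013° × 111000 × cos 59.2172° = 0.000013 × 111000 × 0.5118 ≈ 0.738506 m.
Hypotenuse of the two orthogonal shifts: √(0.888² + 0.738506²) = 1.15496 m.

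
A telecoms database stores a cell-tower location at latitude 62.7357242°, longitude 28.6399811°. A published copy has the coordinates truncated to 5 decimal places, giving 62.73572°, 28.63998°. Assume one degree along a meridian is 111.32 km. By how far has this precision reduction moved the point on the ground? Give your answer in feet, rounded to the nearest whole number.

The latitude changed by +0.0000042° and the longitude by +0.0000011°.
N–S: 0.0000042° × 111320 m/° = 0.467544 m.
E–W at 62.7357°: 0.0000011° × 111320 × cos 62.7357° = 0.0000011 × 111320 × 0.4581 ≈ 0.0560947 m.
Hypotenuse of the two orthogonal shifts: √(0.467544² + 0.0560947²) = 0.470897 m.
Converting: 0.470897 m × 3.2808 ft/m ≈ 1.5449 ft.

2 feet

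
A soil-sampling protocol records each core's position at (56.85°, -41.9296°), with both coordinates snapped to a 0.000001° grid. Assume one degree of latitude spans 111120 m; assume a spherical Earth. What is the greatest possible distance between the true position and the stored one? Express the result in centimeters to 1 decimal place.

6.3 centimeters

With a 0.000001° grid the true value lies within half a step, ±0.000001°/2 = ±5e-07°, of the stored one.
North–south component: 5e-07° × 111120 = 0.05556 m.
E–W at 56.85°: 5e-07° × 111120 × cos 56.85° = 5e-07 × 111120 × 0.5468 ≈ 0.030382 m.
Combining orthogonally: (0.05556² + 0.030382²)^½ ≈ 0.0633244 m.
That is 0.0633244 m = 6.3324 cm.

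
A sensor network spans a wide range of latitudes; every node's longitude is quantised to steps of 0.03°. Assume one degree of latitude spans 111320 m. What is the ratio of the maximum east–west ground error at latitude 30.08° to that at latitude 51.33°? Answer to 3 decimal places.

With a 0.03° grid the true value lies within half a step, ±0.03°/2 = ±0.015°, of the stored one.
At 30.08°: 0.015° × 111320 × cos 30.08° = 0.015 × 111320 × 0.8653 ≈ 1444.9 m.
Error at 51.33° = 0.015° × 111320 × cos 51.33° ≈ 1669.8 × 0.6248 = 1043.3 m.
Ratio: 1444.9 / 1043.3 = cos 30.08° / cos 51.33° ≈ 1.3849.

1.385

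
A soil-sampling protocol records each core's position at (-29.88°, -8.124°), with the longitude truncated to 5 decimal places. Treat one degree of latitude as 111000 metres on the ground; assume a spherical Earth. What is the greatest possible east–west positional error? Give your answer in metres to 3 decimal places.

Truncating at 5 decimal places can drop up to a full unit in the last place, so the longitude may be off by as much as 1e-05°.
At latitude 29.88° a degree of longitude spans 111000 m × cos 29.88° = 111000 × 0.8671 ≈ 96244.8 m.
East–west error: 1e-05° × 96244.8 m/° ≈ 0.962448 m.

0.962 metres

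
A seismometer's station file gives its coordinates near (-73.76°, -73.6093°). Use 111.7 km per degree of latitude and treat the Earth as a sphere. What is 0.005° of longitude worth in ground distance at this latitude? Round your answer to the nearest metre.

156 metres

0.005° of longitude at 73.76° is 0.005 × 111700 × cos 73.76° ≈ 0.005 × 31238.2 = 156.191 m.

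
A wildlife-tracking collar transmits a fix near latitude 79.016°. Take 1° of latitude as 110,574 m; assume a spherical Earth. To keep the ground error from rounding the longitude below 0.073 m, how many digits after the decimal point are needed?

6 decimal places

At 79.016° one degree of longitude covers 110574 × cos 79.016° ≈ 110574 × 0.1905 ≈ 21068.2 m.
With N decimal places the half-ulp bound is 0.5·10⁻ᴺ°, or 0.5·10⁻ᴺ × 21068.2 m on the ground.
Need 0.5 × 21068.2 × 10⁻ᴺ ≤ 0.073 → 10⁻ᴺ ≤ 6.930e-06, so N ≥ 5.16.
N = 5 would give 0.105 m (too coarse); N = 6 gives 0.0105 m ≤ 0.073 m.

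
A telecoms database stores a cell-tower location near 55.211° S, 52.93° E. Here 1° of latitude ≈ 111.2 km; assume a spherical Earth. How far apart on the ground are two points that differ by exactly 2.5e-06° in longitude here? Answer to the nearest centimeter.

16 centimeters

At 55.211° a degree of longitude is 111200 × cos 55.211° ≈ 63445.8 m, so 2.5e-06° corresponds to 0.158615 m.
That is 0.158615 m = 15.861 cm.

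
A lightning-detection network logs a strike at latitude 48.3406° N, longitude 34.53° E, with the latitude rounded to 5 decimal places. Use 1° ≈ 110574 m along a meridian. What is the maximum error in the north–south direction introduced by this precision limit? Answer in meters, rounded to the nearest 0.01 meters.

0.55 meters

Rounding to 5 decimal places leaves the latitude within ±5e-06° of the true value.
So the N–S error is at most 5e-06 × 110574 = 0.55287 m.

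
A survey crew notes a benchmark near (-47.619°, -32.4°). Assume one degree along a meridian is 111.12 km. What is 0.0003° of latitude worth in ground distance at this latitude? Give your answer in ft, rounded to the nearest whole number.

109 ft

Along a meridian 0.0003° is 0.0003 × 111120 = 33.336 m.
Converting: 33.336 m × 3.2808 ft/m ≈ 109.37 ft.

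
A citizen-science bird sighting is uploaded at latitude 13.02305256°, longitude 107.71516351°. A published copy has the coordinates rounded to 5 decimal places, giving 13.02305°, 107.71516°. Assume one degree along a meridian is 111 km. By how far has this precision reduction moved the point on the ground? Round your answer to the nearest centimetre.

The latitude changed by +0.00000256° and the longitude by +0.00000351°.
North–south shift: 0.00000256 × 111000 = 0.28416 m.
East–west at this latitude: 0.00000351° × 111000 × cos 13.023° ≈ 0.00000351 × 108145 = 0.379589 m.
Distance: √(0.28416² + 0.379589²) ≈ 0.474167 m.
That is 0.474167 m = 47.417 cm.

47 centimetres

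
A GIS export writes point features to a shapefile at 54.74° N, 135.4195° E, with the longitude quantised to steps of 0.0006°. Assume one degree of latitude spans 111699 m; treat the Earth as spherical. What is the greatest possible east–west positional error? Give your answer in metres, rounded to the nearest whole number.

19 metres

With a 0.0006° grid the true value lies within half a step, ±0.0006°/2 = ±0.0003°, of the stored one.
At latitude 54.74° a degree of longitude spans 111699 m × cos 54.74° = 111699 × 0.5773 ≈ 64482.5 m.
East–west error: 0.0003° × 64482.5 m/° ≈ 19.3447 m.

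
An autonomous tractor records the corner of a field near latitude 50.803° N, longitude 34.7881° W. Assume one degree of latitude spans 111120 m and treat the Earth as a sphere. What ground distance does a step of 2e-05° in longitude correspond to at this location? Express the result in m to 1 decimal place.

1.4 m

2e-05° of longitude at 50.803° is 2e-05 × 111120 × cos 50.803° ≈ 2e-05 × 70226.6 = 1.40453 m.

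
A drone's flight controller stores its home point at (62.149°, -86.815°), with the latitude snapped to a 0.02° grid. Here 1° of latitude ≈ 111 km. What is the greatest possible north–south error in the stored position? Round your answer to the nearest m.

With a 0.02° grid the true value lies within half a step, ±0.02°/2 = ±0.01°, of the stored one.
North–south distance: 0.01° × 111000 m/° = 1110 m.

1110 m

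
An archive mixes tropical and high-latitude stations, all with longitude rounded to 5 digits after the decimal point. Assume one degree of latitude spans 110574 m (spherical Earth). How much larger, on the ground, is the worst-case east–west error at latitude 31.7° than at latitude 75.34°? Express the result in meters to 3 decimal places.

Rounding to 5 decimal places leaves the longitude within ±5e-06° of the true value.
At 31.7°: 5e-06° × 110574 × cos 31.7° = 5e-06 × 110574 × 0.8508 ≈ 0.47039 m.
At 75.34°: 5e-06° × 110574 × cos 75.34° = 5e-06 × 110574 × 0.2531 ≈ 0.13992 m.
Difference: 0.47039 − 0.13992 = 0.33047 m.

0.330 meters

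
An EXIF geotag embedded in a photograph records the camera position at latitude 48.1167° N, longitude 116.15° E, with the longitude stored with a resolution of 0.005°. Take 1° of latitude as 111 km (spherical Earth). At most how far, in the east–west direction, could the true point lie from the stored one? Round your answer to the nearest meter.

With a 0.005° grid the true value lies within half a step, ±0.005°/2 = ±0.0025°, of the stored one.
One degree of longitude at 48.1167° is 111000 × cos 48.1167° ≈ 111000 × 0.6676 = 74105.3 m.
East–west error: 0.0025° × 74105.3 m/° ≈ 185.263 m.

185 meters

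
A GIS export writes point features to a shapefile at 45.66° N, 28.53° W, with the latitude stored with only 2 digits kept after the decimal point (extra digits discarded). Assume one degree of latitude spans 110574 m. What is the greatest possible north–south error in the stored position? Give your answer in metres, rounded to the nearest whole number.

1106 metres

Truncating at 2 decimal places can drop up to a full unit in the last place, so the latitude may be off by as much as 0.01°.
Along the meridian that is 0.01° × 110574 m/° = 1105.74 m.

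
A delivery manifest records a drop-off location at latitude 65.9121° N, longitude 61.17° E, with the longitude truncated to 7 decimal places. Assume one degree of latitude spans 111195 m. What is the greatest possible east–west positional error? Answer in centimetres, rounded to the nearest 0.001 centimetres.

Truncating at 7 decimal places can drop up to a full unit in the last place, so the longitude may be off by as much as 1e-07°.
At latitude 65.9121° a degree of longitude spans 111195 m × cos 65.9121° = 111195 × 0.4081 ≈ 45382.9 m.
Maximum E–W displacement: 1e-07 × 45382.9 = 0.00453829 m.
That is 0.00453829 m = 0.45383 cm.

0.454 centimetres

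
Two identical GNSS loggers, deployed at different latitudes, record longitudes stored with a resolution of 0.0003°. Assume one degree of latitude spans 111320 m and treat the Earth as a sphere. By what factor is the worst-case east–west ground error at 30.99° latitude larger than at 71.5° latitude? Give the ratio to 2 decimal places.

With a 0.0003° grid the true value lies within half a step, ±0.0003°/2 = ±0.00015°, of the stored one.
Error at 30.99° = 0.00015° × 111320 × cos 30.99° ≈ 16.698 × 0.8573 = 14.314 m.
Error at 71.5° = 0.00015° × 111320 × cos 71.5° ≈ 16.698 × 0.3173 = 5.2984 m.
The ratio reduces to cos 30.99° / cos 71.5° = 0.8573/0.3173 ≈ 2.7017.

2.70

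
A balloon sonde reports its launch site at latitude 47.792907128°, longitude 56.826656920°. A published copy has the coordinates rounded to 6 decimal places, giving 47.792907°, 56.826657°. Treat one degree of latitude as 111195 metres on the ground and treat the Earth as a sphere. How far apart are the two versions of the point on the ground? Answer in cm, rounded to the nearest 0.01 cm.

1.54 cm

The latitude changed by +0.000000128° and the longitude by -0.000000080°.
N–S: 0.000000128° × 111195 m/° = 0.014233 m.
E–W at 47.7929°: -0.000000080° × 111195 × cos 47.7929° = -0.000000080 × 111195 × 0.6718 ≈ -0.00597617 m.
Distance: √(0.014233² + 0.00597617²) ≈ 0.0154367 m.
That is 0.0154367 m = 1.5437 cm.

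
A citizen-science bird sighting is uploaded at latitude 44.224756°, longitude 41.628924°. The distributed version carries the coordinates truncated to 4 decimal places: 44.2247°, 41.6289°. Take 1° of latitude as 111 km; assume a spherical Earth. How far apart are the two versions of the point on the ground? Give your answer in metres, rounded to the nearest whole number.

7 metres

Δlat = 44.224756 − 44.2247 = +0.000056°; Δlon = 41.628924 − 41.6289 = +0.000024°.
North–south shift: 0.000056 × 111000 = 6.216 m.
E–W at 44.2247°: 0.000024° × 111000 × cos 44.2247° = 0.000024 × 111000 × 0.7166 ≈ 1.90905 m.
Combined displacement = (6.216² + 1.90905²)^½ ≈ 6.50255 m.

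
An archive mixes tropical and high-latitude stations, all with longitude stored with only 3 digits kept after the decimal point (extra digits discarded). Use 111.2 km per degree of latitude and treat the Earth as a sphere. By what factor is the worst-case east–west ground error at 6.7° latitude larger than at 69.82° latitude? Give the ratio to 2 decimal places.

2.88

Truncating at 3 decimal places can drop up to a full unit in the last place, so the longitude may be off by as much as 0.001°.
At 6.7°: 0.001° × 111200 × cos 6.7° = 0.001 × 111200 × 0.9932 ≈ 110.44 m.
At 69.82°: 0.001° × 111200 × cos 69.82° = 0.001 × 111200 × 0.3450 ≈ 38.361 m.
The ratio reduces to cos 6.7° / cos 69.82° = 0.9932/0.3450 ≈ 2.8790.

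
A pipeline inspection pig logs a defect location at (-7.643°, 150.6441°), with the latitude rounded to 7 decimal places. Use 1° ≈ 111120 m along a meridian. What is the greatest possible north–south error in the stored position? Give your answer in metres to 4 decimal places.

Rounding to 7 decimal places leaves the latitude within ±5e-08° of the true value.
North–south distance: 5e-08° × 111120 m/° = 0.005556 m.

0.0056 metres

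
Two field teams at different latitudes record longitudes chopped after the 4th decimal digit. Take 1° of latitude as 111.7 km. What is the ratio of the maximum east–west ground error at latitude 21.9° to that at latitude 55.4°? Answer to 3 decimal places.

Truncating at 4 decimal places can drop up to a full unit in the last place, so the longitude may be off by as much as 0.0001°.
At 21.9°: 0.0001° × 111700 × cos 21.9° = 0.0001 × 111700 × 0.9278 ≈ 10.364 m.
Error at 55.4° = 0.0001° × 111700 × cos 55.4° ≈ 11.17 × 0.5678 = 6.3428 m.
The ratio reduces to cos 21.9° / cos 55.4° = 0.9278/0.5678 ≈ 1.6340.

1.634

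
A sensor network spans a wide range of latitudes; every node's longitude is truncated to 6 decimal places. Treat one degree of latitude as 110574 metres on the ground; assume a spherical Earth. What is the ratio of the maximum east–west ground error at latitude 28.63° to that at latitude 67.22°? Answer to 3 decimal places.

Truncating at 6 decimal places can drop up to a full unit in the last place, so the longitude may be off by as much as 1e-06°.
At 28.63°: 1e-06° × 110574 × cos 28.63° = 1e-06 × 110574 × 0.8777 ≈ 0.097054 m.
At 67.22°: 1e-06° × 110574 × cos 67.22° = 1e-06 × 110574 × 0.3872 ≈ 0.042814 m.
The ratio reduces to cos 28.63° / cos 67.22° = 0.8777/0.3872 ≈ 2.2669.

2.267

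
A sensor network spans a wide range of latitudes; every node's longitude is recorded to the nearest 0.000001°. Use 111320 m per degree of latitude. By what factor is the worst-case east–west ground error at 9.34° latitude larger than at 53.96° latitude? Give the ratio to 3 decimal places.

Rounding to 6 decimal places leaves the longitude within ±5e-07° of the true value.
Error at 9.34° = 5e-07° × 111320 × cos 9.34° ≈ 0.05566 × 0.9867 = 0.054922 m.
At 53.96°: 5e-07° × 111320 × cos 53.96° = 5e-07 × 111320 × 0.5883 ≈ 0.032748 m.
The ratio reduces to cos 9.34° / cos 53.96° = 0.9867/0.5883 ≈ 1.6771.

1.677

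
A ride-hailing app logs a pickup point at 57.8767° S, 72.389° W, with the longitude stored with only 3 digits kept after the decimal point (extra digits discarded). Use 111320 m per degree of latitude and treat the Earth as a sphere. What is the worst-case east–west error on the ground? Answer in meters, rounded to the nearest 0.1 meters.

Truncating at 3 decimal places can drop up to a full unit in the last place, so the longitude may be off by as much as 0.001°.
Parallels shrink by cos φ, so at 57.8767° a degree of longitude is 111320 × 0.5317 ≈ 59193.6 m.
So at most 0.001° × 59193.6 ≈ 59.1936 m east–west.

59.2 meters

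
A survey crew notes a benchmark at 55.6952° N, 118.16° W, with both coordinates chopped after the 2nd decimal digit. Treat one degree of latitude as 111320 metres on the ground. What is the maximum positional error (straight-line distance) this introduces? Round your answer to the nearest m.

Truncating at 2 decimal places can drop up to a full unit in the last place, so each coordinate may be off by as much as 0.01°.
N–S: 0.01° × 111320 m/° = 1113.2 m.
E–W at 55.6952°: 0.01° × 111320 × cos 55.6952° = 0.01 × 111320 × 0.5636 ≈ 627.394 m.
The two errors are perpendicular, so the maximum displacement is √(1113.2² + 627.394²) ≈ 1277.83 m.

1278 m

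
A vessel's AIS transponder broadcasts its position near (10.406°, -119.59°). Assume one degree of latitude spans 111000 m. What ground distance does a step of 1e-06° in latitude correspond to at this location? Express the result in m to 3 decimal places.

Along a meridian 1e-06° is 1e-06 × 111000 = 0.111 m.

0.111 m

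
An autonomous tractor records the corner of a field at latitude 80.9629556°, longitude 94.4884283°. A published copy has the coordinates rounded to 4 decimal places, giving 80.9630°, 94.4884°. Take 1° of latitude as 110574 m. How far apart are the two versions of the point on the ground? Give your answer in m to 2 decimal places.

The latitude changed by -0.0000444° and the longitude by +0.0000283°.
North–south shift: -0.0000444 × 110574 = -4.90949 m.
East–west at this latitude: 0.0000283° × 110574 × cos 80.963° ≈ 0.0000283 × 17368.1 = 0.491517 m.
Distance: √(4.90949² + 0.491517²) ≈ 4.93403 m.

4.93 m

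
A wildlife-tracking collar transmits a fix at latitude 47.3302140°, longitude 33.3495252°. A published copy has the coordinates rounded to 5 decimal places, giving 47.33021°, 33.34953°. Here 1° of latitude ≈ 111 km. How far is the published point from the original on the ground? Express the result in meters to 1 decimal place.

The latitude changed by +0.0000040° and the longitude by -0.0000048°.
N–S: 0.0000040° × 111000 m/° = 0.444 m.
E–W at 47.3302°: -0.0000048° × 111000 × cos 47.3302° = -0.0000048 × 111000 × 0.6778 ≈ -0.361117 m.
Hypotenuse of the two orthogonal shifts: √(0.444² + 0.361117²) = 0.572312 m.

0.6 meters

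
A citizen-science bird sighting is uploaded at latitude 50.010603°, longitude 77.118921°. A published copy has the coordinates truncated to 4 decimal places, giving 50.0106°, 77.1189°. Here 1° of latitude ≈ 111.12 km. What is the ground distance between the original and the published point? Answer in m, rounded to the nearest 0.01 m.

Δlat = 50.010603 − 50.0106 = +0.000003°; Δlon = 77.118921 − 77.1189 = +0.000021°.
North–south shift: 0.000003 × 111120 = 0.33336 m.
E–W at 50.0106°: 0.000021° × 111120 × cos 50.0106° = 0.000021 × 111120 × 0.6426 ≈ 1.49963 m.
Distance: √(0.33336² + 1.49963²) ≈ 1.53623 m.

1.54 m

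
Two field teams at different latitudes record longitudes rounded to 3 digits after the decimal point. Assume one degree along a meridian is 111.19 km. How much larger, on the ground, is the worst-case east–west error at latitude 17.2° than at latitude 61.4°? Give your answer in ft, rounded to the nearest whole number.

Rounding to 3 decimal places leaves the longitude within ±0.0005° of the true value.
Error at 17.2° = 0.0005° × 111190 × cos 17.2° ≈ 55.595 × 0.9553 = 53.109 m.
Error at 61.4° = 0.0005° × 111190 × cos 61.4° ≈ 55.595 × 0.4787 = 26.613 m.
Difference: 53.109 − 26.613 = 26.496 m.
In feet: 26.4958 m ÷ 0.3048 ≈ 86.929 ft.

87 ft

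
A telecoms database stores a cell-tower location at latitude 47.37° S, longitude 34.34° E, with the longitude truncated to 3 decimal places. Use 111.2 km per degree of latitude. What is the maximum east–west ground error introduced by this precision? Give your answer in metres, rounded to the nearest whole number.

75 metres

Truncating at 3 decimal places can drop up to a full unit in the last place, so the longitude may be off by as much as 0.001°.
At latitude 47.37° a degree of longitude spans 111200 m × cos 47.37° = 111200 × 0.6773 ≈ 75311.5 m.
East–west error: 0.001° × 75311.5 m/° ≈ 75.3115 m.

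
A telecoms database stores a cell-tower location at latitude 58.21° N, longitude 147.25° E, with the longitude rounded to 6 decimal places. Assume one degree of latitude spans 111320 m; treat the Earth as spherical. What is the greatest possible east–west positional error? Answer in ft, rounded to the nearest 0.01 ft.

Rounding to 6 decimal places leaves the longitude within ±5e-07° of the true value.
Parallels shrink by cos φ, so at 58.21° a degree of longitude is 111320 × 0.5268 ≈ 58644.2 m.
So at most 5e-07° × 58644.2 ≈ 0.0293221 m east–west.
In feet: 0.0293221 m ÷ 0.3048 ≈ 0.096201 ft.

0.10 ft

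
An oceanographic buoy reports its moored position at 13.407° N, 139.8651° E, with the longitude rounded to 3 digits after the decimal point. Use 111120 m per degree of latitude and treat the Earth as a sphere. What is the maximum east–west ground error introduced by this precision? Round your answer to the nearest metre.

54 metres

Rounding to 3 decimal places leaves the longitude within ±0.0005° of the true value.
One degree of longitude at 13.407° is 111120 × cos 13.407° ≈ 111120 × 0.9727 = 108092 m.
East–west error: 0.0005° × 108092 m/° ≈ 54.0459 m.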